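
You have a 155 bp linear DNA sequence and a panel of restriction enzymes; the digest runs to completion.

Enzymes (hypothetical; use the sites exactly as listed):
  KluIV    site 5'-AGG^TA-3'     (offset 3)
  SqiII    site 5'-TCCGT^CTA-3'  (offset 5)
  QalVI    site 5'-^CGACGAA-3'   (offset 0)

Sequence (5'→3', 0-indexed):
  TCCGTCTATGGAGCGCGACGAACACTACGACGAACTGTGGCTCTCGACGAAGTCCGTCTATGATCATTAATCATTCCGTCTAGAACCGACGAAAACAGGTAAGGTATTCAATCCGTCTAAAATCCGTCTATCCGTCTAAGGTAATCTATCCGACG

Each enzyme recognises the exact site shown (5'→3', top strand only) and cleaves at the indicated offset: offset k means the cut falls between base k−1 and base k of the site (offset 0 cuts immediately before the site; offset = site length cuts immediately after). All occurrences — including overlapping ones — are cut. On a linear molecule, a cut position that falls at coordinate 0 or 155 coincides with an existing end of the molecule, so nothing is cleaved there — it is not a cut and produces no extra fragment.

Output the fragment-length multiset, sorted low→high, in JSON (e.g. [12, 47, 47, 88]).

Site scan:
  KluIV AGGTA/3: at [96, 101, 138] ⇒ [99, 104, 141]
  SqiII TCCGTCTA/5: at [0, 52, 74, 111, 122, 130] ⇒ [5, 57, 79, 116, 127, 135]
  QalVI CGACGAA/0: at [15, 27, 44, 86] ⇒ [15, 27, 44, 86]

All cut coordinates (distinct, sorted): [5, 15, 27, 44, 57, 79, 86, 99, 104, 116, 127, 135, 141]

Fragment lengths:
  [0,5): 5 bp
  [5,15): 10 bp
  [15,27): 12 bp
  [27,44): 17 bp
  [44,57): 13 bp
  [57,79): 22 bp
  [79,86): 7 bp
  [86,99): 13 bp
  [99,104): 5 bp
  [104,116): 12 bp
  [116,127): 11 bp
  [127,135): 8 bp
  [135,141): 6 bp
  [141,155): 14 bp

[5,5,6,7,8,10,11,12,12,13,13,14,17,22]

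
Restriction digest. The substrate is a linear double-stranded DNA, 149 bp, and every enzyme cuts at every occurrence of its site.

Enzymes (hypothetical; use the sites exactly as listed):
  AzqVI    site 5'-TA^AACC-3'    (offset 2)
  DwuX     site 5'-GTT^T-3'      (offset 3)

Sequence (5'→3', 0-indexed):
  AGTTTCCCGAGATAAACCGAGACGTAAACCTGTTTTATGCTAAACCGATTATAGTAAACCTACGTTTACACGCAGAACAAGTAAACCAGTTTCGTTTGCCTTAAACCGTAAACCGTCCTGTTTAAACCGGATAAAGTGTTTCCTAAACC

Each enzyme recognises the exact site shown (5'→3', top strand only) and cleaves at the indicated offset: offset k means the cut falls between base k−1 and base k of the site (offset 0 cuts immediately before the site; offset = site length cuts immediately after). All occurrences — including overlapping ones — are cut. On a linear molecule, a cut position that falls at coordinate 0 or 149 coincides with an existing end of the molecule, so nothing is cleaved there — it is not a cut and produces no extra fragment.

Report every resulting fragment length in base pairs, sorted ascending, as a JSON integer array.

Site scan:
  AzqVI TAAACC/2: at [12, 24, 40, 54, 81, 101, 108, 122, 143] ⇒ [14, 26, 42, 56, 83, 103, 110, 124, 145]
  DwuX GTTT/3: at [1, 31, 63, 88, 93, 119, 137] ⇒ [4, 34, 66, 91, 96, 122, 140]

All cut coordinates (distinct, sorted): [4, 14, 26, 34, 42, 56, 66, 83, 91, 96, 103, 110, 122, 124, 140, 145]

Fragments:
  [0,4): 4 bp
  [4,14): 10 bp
  [14,26): 12 bp
  [26,34): 8 bp
  [34,42): 8 bp
  [42,56): 14 bp
  [56,66): 10 bp
  [66,83): 17 bp
  [83,91): 8 bp
  [91,96): 5 bp
  [96,103): 7 bp
  [103,110): 7 bp
  [110,122): 12 bp
  [122,124): 2 bp
  [124,140): 16 bp
  [140,145): 5 bp
  [145,149): 4 bp

[2,4,4,5,5,7,7,8,8,8,10,10,12,12,14,16,17]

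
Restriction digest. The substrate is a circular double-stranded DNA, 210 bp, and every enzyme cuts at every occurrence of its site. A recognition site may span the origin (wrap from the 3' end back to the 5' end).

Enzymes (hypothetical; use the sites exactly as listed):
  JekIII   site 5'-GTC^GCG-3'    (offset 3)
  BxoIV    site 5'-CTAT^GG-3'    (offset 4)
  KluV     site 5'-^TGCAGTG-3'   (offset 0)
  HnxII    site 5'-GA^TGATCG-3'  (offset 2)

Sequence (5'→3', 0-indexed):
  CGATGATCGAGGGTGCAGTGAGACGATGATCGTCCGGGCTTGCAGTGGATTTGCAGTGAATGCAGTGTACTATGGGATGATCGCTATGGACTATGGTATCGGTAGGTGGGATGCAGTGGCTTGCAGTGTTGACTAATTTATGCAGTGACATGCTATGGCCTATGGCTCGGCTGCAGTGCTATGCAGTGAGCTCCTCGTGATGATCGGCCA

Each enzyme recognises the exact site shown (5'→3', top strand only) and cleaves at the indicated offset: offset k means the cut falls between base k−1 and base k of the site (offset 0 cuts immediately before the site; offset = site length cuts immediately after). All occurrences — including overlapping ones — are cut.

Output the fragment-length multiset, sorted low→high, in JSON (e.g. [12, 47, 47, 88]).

Per-enzyme occurrences:
  JekIII (GTCGCG, off=3): no sites
  BxoIV CTATGG/4: at [69, 83, 90, 152, 159] ⇒ [73, 87, 94, 156, 163]
  KluV TGCAGTG/0: at [13, 40, 51, 60, 111, 121, 140, 171, 181] ⇒ [13, 40, 51, 60, 111, 121, 140, 171, 181]
  HnxII GATGATCG/2: at [1, 24, 75, 198] ⇒ [3, 26, 77, 200]

Pooled cuts: [3, 13, 26, 40, 51, 60, 73, 77, 87, 94, 111, 121, 140, 156, 163, 171, 181, 200]

Fragment lengths:
  3→13: 10 bp
  13→26: 13 bp
  26→40: 14 bp
  40→51: 11 bp
  51→60: 9 bp
  60→73: 13 bp
  73→77: 4 bp
  77→87: 10 bp
  87→94: 7 bp
  94→111: 17 bp
  111→121: 10 bp
  121→140: 19 bp
  140→156: 16 bp
  156→163: 7 bp
  163→171: 8 bp
  171→181: 10 bp
  181→200: 19 bp
  200→3 (wrap): 210-200+3 = 13 bp

[4,7,7,8,9,10,10,10,10,11,13,13,13,14,16,17,19,19]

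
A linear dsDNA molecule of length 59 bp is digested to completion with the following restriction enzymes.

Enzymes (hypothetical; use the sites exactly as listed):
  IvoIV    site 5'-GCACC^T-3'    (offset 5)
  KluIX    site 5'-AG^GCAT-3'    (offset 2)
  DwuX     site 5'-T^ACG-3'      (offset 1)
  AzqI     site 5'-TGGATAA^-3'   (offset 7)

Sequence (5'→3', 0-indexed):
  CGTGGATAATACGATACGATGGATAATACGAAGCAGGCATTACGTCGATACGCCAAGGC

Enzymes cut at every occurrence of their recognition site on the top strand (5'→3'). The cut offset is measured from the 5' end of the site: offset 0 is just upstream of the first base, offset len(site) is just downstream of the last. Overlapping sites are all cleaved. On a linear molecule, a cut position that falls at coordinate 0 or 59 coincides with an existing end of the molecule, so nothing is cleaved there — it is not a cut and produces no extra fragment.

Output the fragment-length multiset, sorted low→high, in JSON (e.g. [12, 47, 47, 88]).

Scan for sites:
  IvoIV (GCACCT, off=5): no sites
  KluIX (AGGCAT, off=2): starts [34] → cuts [36]
  DwuX (TACG, off=1): starts [9, 14, 26, 40, 48] → cuts [10, 15, 27, 41, 49]
  AzqI (TGGATAA, off=7): starts [2, 19] → cuts [9, 26]

Pooled cuts: [9, 10, 15, 26, 27, 36, 41, 49]

Fragments:
  [0,9): 9 bp
  [9,10): 1 bp
  [10,15): 5 bp
  [15,26): 11 bp
  [26,27): 1 bp
  [27,36): 9 bp
  [36,41): 5 bp
  [41,49): 8 bp
  [49,59): 10 bp

[1,1,5,5,8,9,9,10,11]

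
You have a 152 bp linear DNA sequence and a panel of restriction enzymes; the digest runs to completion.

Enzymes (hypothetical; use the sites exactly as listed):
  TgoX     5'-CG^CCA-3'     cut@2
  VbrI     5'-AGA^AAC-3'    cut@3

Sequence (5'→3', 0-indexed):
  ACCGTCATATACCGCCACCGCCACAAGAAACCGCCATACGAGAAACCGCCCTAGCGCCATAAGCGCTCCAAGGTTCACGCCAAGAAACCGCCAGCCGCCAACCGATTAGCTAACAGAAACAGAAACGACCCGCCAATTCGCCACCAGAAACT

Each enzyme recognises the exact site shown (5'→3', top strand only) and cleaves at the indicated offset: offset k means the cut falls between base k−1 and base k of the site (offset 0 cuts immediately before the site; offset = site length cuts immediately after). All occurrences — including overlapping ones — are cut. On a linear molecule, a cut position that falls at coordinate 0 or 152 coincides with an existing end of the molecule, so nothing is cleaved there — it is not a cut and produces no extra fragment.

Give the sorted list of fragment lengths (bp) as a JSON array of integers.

[4,5,5,6,6,6,7,8,8,8,9,10,13,14,20,23]

Scan for sites:
  TgoX CGCCA/2: at [12, 18, 31, 54, 77, 88, 95, 130, 138] ⇒ [14, 20, 33, 56, 79, 90, 97, 132, 140]
  VbrI AGAAAC/3: at [25, 40, 82, 114, 120, 145] ⇒ [28, 43, 85, 117, 123, 148]

Pooled cuts: [14, 20, 28, 33, 43, 56, 79, 85, 90, 97, 117, 123, 132, 140, 148]

Fragment lengths:
  [0,14): 14 bp
  [14,20): 6 bp
  [20,28): 8 bp
  [28,33): 5 bp
  [33,43): 10 bp
  [43,56): 13 bp
  [56,79): 23 bp
  [79,85): 6 bp
  [85,90): 5 bp
  [90,97): 7 bp
  [97,117): 20 bp
  [117,123): 6 bp
  [123,132): 9 bp
  [132,140): 8 bp
  [140,148): 8 bp
  [148,152): 4 bp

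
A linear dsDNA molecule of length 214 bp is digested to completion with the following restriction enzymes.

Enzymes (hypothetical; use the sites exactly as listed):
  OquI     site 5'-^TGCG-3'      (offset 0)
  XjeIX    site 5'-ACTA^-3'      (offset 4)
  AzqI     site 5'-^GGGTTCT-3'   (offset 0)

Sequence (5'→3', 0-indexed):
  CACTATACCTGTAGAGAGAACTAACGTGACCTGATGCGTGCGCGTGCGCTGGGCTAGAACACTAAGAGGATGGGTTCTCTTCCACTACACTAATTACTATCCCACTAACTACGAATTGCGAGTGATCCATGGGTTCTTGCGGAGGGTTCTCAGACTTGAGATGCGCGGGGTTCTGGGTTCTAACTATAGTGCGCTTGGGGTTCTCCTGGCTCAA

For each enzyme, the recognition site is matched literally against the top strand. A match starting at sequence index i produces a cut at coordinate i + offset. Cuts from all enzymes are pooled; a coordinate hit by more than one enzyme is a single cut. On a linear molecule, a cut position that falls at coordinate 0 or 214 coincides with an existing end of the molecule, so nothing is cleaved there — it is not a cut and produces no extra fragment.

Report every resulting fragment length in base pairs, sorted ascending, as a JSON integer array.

[3,4,4,5,5,5,6,6,6,7,7,7,7,8,8,11,12,14,16,17,18,18,20]

Per-enzyme occurrences:
  OquI TGCG/0: at [34, 38, 44, 116, 137, 161, 189] ⇒ [34, 38, 44, 116, 137, 161, 189]
  XjeIX ACTA/4: at [1, 19, 60, 83, 88, 95, 103, 107, 182] ⇒ [5, 23, 64, 87, 92, 99, 107, 111, 186]
  AzqI GGGTTCT/0: at [71, 130, 143, 167, 174, 197] ⇒ [71, 130, 143, 167, 174, 197]

Pooled cuts: [5, 23, 34, 38, 44, 64, 71, 87, 92, 99, 107, 111, 116, 130, 137, 143, 161, 167, 174, 186, 189, 197]

Fragments:
  [0,5): 5 bp
  [5,23): 18 bp
  [23,34): 11 bp
  [34,38): 4 bp
  [38,44): 6 bp
  [44,64): 20 bp
  [64,71): 7 bp
  [71,87): 16 bp
  [87,92): 5 bp
  [92,99): 7 bp
  [99,107): 8 bp
  [107,111): 4 bp
  [111,116): 5 bp
  [116,130): 14 bp
  [130,137): 7 bp
  [137,143): 6 bp
  [143,161): 18 bp
  [161,167): 6 bp
  [167,174): 7 bp
  [174,186): 12 bp
  [186,189): 3 bp
  [189,197): 8 bp
  [197,214): 17 bp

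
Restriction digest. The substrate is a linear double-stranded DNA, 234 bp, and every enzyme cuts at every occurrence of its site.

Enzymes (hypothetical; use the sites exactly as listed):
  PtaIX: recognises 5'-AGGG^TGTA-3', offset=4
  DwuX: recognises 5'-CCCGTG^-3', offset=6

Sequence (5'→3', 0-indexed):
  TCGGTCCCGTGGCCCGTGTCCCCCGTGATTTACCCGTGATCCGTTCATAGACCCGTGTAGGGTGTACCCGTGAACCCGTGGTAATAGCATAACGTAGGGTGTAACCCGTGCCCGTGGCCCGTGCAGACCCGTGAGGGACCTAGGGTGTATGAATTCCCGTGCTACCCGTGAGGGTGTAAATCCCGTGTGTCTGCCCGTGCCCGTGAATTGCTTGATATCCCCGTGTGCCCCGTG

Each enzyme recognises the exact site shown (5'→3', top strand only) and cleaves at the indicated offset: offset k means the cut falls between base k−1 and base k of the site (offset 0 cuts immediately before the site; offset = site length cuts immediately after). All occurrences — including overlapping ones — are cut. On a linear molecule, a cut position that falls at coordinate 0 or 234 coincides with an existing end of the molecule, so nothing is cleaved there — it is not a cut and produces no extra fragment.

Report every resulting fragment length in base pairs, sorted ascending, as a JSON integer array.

[4,5,6,6,7,7,8,9,9,9,10,10,11,11,11,12,12,13,16,19,19,20]

Site scan:
  PtaIX AGGGTGTA/4: at [58, 95, 141, 170] ⇒ [62, 99, 145, 174]
  DwuX CCCGTG/6: at [5, 12, 21, 32, 51, 66, 74, 104, 110, 117, 127, 155, 164, 181, 193, 199, 219, 228] ⇒ [11, 18, 27, 38, 57, 72, 80, 110, 116, 123, 133, 161, 170, 187, 199, 205, 225] (position 234 is a terminus of the linear molecule — no cut)

All cut coordinates (distinct, sorted): [11, 18, 27, 38, 57, 62, 72, 80, 99, 110, 116, 123, 133, 145, 161, 170, 174, 187, 199, 205, 225]

Fragment lengths:
  [0,11): 11 bp
  [11,18): 7 bp
  [18,27): 9 bp
  [27,38): 11 bp
  [38,57): 19 bp
  [57,62): 5 bp
  [62,72): 10 bp
  [72,80): 8 bp
  [80,99): 19 bp
  [99,110): 11 bp
  [110,116): 6 bp
  [116,123): 7 bp
  [123,133): 10 bp
  [133,145): 12 bp
  [145,161): 16 bp
  [161,170): 9 bp
  [170,174): 4 bp
  [174,187): 13 bp
  [187,199): 12 bp
  [199,205): 6 bp
  [205,225): 20 bp
  [225,234): 9 bp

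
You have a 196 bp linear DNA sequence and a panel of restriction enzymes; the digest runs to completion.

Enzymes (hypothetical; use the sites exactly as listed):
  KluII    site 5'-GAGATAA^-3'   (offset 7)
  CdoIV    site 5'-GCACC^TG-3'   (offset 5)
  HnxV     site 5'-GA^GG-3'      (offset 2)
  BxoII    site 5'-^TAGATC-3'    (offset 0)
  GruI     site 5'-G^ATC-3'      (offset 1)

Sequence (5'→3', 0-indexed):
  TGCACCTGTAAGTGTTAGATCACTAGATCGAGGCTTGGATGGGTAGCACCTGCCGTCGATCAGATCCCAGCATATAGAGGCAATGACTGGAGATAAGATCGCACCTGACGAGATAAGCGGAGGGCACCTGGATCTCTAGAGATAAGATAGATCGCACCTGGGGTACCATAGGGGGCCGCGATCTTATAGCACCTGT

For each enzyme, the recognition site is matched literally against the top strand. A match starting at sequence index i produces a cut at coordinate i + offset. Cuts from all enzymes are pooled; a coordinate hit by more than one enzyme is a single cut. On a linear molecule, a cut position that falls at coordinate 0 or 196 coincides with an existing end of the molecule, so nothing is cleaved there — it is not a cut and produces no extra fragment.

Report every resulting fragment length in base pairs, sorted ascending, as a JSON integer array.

[1,2,3,3,3,3,3,5,5,5,5,6,7,8,8,8,9,11,13,14,15,18,19,22]

Site scan:
  KluII (GAGATAA, off=7): starts [89, 109, 138] → cuts [96, 116, 145]
  CdoIV (GCACCTG, off=5): starts [1, 45, 100, 123, 153, 188] → cuts [6, 50, 105, 128, 158, 193]
  HnxV (GAGG, off=2): starts [29, 76, 119] → cuts [31, 78, 121]
  BxoII (TAGATC, off=0): starts [15, 23, 147] → cuts [15, 23, 147]
  GruI (GATC, off=1): starts [17, 25, 57, 62, 96, 130, 149, 179] → cuts [18, 26, 58, 63, 97, 131, 150, 180]

Pooled cuts: [6, 15, 18, 23, 26, 31, 50, 58, 63, 78, 96, 97, 105, 116, 121, 128, 131, 145, 147, 150, 158, 180, 193]

Fragments:
  [0,6): 6 bp
  [6,15): 9 bp
  [15,18): 3 bp
  [18,23): 5 bp
  [23,26): 3 bp
  [26,31): 5 bp
  [31,50): 19 bp
  [50,58): 8 bp
  [58,63): 5 bp
  [63,78): 15 bp
  [78,96): 18 bp
  [96,97): 1 bp
  [97,105): 8 bp
  [105,116): 11 bp
  [116,121): 5 bp
  [121,128): 7 bp
  [128,131): 3 bp
  [131,145): 14 bp
  [145,147): 2 bp
  [147,150): 3 bp
  [150,158): 8 bp
  [158,180): 22 bp
  [180,193): 13 bp
  [193,196): 3 bp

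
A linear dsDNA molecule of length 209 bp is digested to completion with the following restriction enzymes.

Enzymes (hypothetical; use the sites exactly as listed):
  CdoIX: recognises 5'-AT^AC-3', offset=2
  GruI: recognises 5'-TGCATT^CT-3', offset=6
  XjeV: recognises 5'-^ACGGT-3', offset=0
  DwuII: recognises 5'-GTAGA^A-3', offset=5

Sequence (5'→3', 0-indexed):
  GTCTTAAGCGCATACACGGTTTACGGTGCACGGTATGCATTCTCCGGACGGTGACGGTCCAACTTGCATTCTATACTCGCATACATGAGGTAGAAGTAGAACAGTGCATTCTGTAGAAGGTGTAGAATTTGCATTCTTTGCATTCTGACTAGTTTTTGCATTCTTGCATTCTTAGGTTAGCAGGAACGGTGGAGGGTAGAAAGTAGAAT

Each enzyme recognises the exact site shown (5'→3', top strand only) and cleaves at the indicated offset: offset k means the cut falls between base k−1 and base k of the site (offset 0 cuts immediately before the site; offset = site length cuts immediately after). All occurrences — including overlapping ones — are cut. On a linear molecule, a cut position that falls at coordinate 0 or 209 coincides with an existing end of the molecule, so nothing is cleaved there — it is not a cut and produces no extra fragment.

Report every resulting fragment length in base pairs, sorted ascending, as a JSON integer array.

Per-enzyme occurrences:
  CdoIX ATAC/2: at [11, 72, 80] ⇒ [13, 74, 82]
  GruI TGCATTCT/6: at [35, 64, 104, 129, 138, 156, 164] ⇒ [41, 70, 110, 135, 144, 162, 170]
  XjeV ACGGT/0: at [15, 22, 29, 47, 53, 185] ⇒ [15, 22, 29, 47, 53, 185]
  DwuII GTAGAA/5: at [89, 95, 112, 121, 195, 202] ⇒ [94, 100, 117, 126, 200, 207]

All cut coordinates (distinct, sorted): [13, 15, 22, 29, 41, 47, 53, 70, 74, 82, 94, 100, 110, 117, 126, 135, 144, 162, 170, 185, 200, 207]

Fragments:
  [0,13): 13 bp
  [13,15): 2 bp
  [15,22): 7 bp
  [22,29): 7 bp
  [29,41): 12 bp
  [41,47): 6 bp
  [47,53): 6 bp
  [53,70): 17 bp
  [70,74): 4 bp
  [74,82): 8 bp
  [82,94): 12 bp
  [94,100): 6 bp
  [100,110): 10 bp
  [110,117): 7 bp
  [117,126): 9 bp
  [126,135): 9 bp
  [135,144): 9 bp
  [144,162): 18 bp
  [162,170): 8 bp
  [170,185): 15 bp
  [185,200): 15 bp
  [200,207): 7 bp
  [207,209): 2 bp

[2,2,4,6,6,6,7,7,7,7,8,8,9,9,9,10,12,12,13,15,15,17,18]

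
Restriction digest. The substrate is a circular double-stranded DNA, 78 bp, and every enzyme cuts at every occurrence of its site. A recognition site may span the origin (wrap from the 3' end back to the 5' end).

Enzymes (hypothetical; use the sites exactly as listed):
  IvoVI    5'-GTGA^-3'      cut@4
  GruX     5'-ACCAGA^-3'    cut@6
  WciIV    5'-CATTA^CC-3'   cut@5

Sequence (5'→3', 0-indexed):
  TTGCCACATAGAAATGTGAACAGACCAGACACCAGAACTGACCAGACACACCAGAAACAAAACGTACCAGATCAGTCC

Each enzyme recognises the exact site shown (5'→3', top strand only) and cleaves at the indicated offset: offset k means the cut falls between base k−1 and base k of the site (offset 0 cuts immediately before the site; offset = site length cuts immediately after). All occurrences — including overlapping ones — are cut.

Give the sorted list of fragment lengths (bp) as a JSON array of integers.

[7,9,10,10,16,26]

Site scan:
  IvoVI (GTGA, off=4): starts [15] → cuts [19]
  GruX (ACCAGA, off=6): starts [23, 30, 40, 49, 65] → cuts [29, 36, 46, 55, 71]
  WciIV (CATTACC, off=5): no sites

Pooled cuts: [19, 29, 36, 46, 55, 71]

Fragment lengths:
  19→29: 10 bp
  29→36: 7 bp
  36→46: 10 bp
  46→55: 9 bp
  55→71: 16 bp
  71→19 (wrap): 78-71+19 = 26 bp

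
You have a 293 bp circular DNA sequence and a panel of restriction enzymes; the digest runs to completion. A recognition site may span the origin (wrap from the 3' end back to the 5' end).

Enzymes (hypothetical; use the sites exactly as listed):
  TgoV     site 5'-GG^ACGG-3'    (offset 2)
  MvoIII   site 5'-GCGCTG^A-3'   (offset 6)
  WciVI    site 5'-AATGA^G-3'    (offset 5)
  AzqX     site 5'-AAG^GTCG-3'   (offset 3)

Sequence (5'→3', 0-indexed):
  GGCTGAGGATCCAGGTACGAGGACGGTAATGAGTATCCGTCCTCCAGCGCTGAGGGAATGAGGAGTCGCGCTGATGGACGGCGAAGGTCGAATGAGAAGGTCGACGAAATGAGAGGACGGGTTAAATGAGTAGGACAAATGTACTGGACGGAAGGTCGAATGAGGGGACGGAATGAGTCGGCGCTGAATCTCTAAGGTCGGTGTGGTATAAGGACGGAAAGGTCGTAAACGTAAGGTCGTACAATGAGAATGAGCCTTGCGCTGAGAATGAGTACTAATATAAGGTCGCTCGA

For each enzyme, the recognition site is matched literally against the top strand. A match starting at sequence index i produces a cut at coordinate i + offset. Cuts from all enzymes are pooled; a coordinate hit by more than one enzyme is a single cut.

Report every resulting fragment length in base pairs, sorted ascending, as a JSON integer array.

Per-enzyme occurrences:
  TgoV (GGACGG, off=2): starts [20, 75, 114, 145, 165, 211] → cuts [22, 77, 116, 147, 167, 213]
  MvoIII (GCGCTGA, off=6): starts [46, 67, 180, 258] → cuts [52, 73, 186, 264]
  WciVI (AATGAG, off=5): starts [27, 56, 90, 107, 124, 158, 171, 242, 248, 266] → cuts [32, 61, 95, 112, 129, 163, 176, 247, 253, 271]
  AzqX (AAGGTCG, off=3): starts [83, 96, 151, 193, 218, 232, 281] → cuts [86, 99, 154, 196, 221, 235, 284]

Pooled cuts: [22, 32, 52, 61, 73, 77, 86, 95, 99, 112, 116, 129, 147, 154, 163, 167, 176, 186, 196, 213, 221, 235, 247, 253, 264, 271, 284]

Fragments:
  22→32: 10 bp
  32→52: 20 bp
  52→61: 9 bp
  61→73: 12 bp
  73→77: 4 bp
  77→86: 9 bp
  86→95: 9 bp
  95→99: 4 bp
  99→112: 13 bp
  112→116: 4 bp
  116→129: 13 bp
  129→147: 18 bp
  147→154: 7 bp
  154→163: 9 bp
  163→167: 4 bp
  167→176: 9 bp
  176→186: 10 bp
  186→196: 10 bp
  196→213: 17 bp
  213→221: 8 bp
  221→235: 14 bp
  235→247: 12 bp
  247→253: 6 bp
  253→264: 11 bp
  264→271: 7 bp
  271→284: 13 bp
  284→22 (wrap): 293-284+22 = 31 bp

[4,4,4,4,6,7,7,8,9,9,9,9,9,10,10,10,11,12,12,13,13,13,14,17,18,20,31]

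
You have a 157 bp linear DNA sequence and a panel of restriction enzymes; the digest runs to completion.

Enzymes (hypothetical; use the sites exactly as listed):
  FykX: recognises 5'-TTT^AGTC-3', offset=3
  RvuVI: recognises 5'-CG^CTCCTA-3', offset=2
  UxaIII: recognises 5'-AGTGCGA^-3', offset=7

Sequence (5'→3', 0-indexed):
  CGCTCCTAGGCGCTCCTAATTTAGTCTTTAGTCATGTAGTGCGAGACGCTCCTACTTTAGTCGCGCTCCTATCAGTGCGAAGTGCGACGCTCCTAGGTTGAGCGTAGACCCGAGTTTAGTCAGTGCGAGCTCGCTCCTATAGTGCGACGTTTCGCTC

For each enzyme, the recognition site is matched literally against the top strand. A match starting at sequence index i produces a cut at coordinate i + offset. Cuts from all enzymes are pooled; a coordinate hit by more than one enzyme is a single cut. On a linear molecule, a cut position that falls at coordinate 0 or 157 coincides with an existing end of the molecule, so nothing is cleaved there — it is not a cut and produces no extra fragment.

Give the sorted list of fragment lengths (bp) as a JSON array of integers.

[2,2,4,5,7,7,7,10,10,10,10,11,14,15,15,28]

Site scan:
  FykX (TTTAGTC, off=3): starts [19, 26, 55, 114] → cuts [22, 29, 58, 117]
  RvuVI (CGCTCCTA, off=2): starts [0, 10, 46, 63, 87, 131] → cuts [2, 12, 48, 65, 89, 133]
  UxaIII (AGTGCGA, off=7): starts [37, 73, 80, 121, 140] → cuts [44, 80, 87, 128, 147]

All cut coordinates (distinct, sorted): [2, 12, 22, 29, 44, 48, 58, 65, 80, 87, 89, 117, 128, 133, 147]

Fragment lengths:
  [0,2): 2 bp
  [2,12): 10 bp
  [12,22): 10 bp
  [22,29): 7 bp
  [29,44): 15 bp
  [44,48): 4 bp
  [48,58): 10 bp
  [58,65): 7 bp
  [65,80): 15 bp
  [80,87): 7 bp
  [87,89): 2 bp
  [89,117): 28 bp
  [117,128): 11 bp
  [128,133): 5 bp
  [133,147): 14 bp
  [147,157): 10 bp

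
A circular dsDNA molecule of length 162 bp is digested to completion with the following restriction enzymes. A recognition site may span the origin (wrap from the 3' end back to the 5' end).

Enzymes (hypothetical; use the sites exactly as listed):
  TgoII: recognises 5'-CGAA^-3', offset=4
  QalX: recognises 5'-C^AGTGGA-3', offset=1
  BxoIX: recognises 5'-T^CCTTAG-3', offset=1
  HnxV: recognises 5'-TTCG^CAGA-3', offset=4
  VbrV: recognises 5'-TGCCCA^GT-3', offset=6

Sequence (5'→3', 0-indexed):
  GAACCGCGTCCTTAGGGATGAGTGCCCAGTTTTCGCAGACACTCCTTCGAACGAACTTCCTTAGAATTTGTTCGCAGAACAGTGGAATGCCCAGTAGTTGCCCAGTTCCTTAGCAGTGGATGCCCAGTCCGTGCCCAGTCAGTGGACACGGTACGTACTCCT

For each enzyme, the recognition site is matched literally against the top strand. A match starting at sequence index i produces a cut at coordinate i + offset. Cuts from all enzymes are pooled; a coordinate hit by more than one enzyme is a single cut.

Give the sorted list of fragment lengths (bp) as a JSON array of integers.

[3,3,3,4,6,7,7,11,11,12,13,16,16,19,31]

Site scan:
  TgoII (CGAA, off=4): starts [47, 51] → cuts [51, 55]
  QalX (CAGTGGA, off=1): starts [79, 113, 139] → cuts [80, 114, 140]
  BxoIX (TCCTTAG, off=1): starts [8, 57, 106] → cuts [9, 58, 107]
  HnxV (TTCGCAGA, off=4): starts [31, 70] → cuts [35, 74]
  VbrV (TGCCCAGT, off=6): starts [22, 87, 98, 120, 131] → cuts [28, 93, 104, 126, 137]

All cut coordinates (distinct, sorted): [9, 28, 35, 51, 55, 58, 74, 80, 93, 104, 107, 114, 126, 137, 140]

Fragment lengths:
  9→28: 19 bp
  28→35: 7 bp
  35→51: 16 bp
  51→55: 4 bp
  55→58: 3 bp
  58→74: 16 bp
  74→80: 6 bp
  80→93: 13 bp
  93→104: 11 bp
  104→107: 3 bp
  107→114: 7 bp
  114→126: 12 bp
  126→137: 11 bp
  137→140: 3 bp
  140→9 (wrap): 162-140+9 = 31 bp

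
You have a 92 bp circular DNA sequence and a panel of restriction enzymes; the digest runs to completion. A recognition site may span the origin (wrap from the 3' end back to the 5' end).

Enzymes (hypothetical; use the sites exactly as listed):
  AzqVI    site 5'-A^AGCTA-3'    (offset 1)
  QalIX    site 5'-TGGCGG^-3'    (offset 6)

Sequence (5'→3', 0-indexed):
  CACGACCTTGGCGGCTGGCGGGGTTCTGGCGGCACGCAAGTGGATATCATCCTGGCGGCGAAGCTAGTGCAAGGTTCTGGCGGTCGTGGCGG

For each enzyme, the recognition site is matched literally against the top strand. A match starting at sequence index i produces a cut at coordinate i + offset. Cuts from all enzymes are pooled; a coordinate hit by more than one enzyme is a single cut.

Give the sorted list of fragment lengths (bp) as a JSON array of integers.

Scan for sites:
  AzqVI AAGCTA/1: at [60] ⇒ [61]
  QalIX TGGCGG/6: at [8, 15, 26, 52, 77, 86] ⇒ [0, 14, 21, 32, 58, 83]

Pooled cuts: [0, 14, 21, 32, 58, 61, 83]

Fragments:
  0→14: 14 bp
  14→21: 7 bp
  21→32: 11 bp
  32→58: 26 bp
  58→61: 3 bp
  61→83: 22 bp
  83→0 (wrap): 92-83+0 = 9 bp

[3,7,9,11,14,22,26]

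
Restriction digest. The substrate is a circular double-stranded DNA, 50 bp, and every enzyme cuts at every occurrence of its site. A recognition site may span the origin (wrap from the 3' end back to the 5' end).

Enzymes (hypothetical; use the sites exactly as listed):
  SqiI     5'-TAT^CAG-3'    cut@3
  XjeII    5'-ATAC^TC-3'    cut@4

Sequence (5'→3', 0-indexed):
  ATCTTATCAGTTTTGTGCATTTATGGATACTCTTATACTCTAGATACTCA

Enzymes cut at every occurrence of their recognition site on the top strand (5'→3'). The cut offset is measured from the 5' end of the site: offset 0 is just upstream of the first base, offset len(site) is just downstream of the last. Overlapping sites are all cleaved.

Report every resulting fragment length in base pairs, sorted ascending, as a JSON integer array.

[8,9,10,23]

Scan for sites:
  SqiI TATCAG/3: at [4] ⇒ [7]
  XjeII ATACTC/4: at [26, 34, 43] ⇒ [30, 38, 47]

All cut coordinates (distinct, sorted): [7, 30, 38, 47]

Fragment lengths:
  7→30: 23 bp
  30→38: 8 bp
  38→47: 9 bp
  47→7 (wrap): 50-47+7 = 10 bp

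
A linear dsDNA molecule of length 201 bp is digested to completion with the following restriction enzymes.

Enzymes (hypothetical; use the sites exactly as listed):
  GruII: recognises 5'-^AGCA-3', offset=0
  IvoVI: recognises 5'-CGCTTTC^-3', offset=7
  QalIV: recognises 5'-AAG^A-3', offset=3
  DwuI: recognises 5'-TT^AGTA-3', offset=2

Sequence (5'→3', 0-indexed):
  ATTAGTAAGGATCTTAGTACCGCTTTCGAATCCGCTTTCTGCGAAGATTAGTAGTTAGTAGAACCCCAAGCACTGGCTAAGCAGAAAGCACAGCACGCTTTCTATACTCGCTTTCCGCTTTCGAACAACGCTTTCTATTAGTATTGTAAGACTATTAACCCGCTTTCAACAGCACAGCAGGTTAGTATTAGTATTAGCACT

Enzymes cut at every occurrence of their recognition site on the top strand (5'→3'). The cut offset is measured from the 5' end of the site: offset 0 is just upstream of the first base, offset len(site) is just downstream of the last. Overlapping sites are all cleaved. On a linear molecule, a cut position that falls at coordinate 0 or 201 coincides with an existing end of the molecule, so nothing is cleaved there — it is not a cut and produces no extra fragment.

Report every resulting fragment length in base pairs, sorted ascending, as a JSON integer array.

[3,3,3,4,5,5,6,6,6,7,7,7,7,8,11,11,11,12,12,12,12,13,13,17]

Per-enzyme occurrences:
  GruII (AGCA, off=0): starts [68, 79, 86, 91, 170, 175, 195] → cuts [68, 79, 86, 91, 170, 175, 195]
  IvoVI (CGCTTTC, off=7): starts [20, 32, 95, 108, 115, 128, 160] → cuts [27, 39, 102, 115, 122, 135, 167]
  QalIV (AAGA, off=3): starts [43, 147] → cuts [46, 150]
  DwuI (TTAGTA, off=2): starts [1, 13, 47, 54, 137, 181, 187] → cuts [3, 15, 49, 56, 139, 183, 189]

All cut coordinates (distinct, sorted): [3, 15, 27, 39, 46, 49, 56, 68, 79, 86, 91, 102, 115, 122, 135, 139, 150, 167, 170, 175, 183, 189, 195]

Fragment lengths:
  [0,3): 3 bp
  [3,15): 12 bp
  [15,27): 12 bp
  [27,39): 12 bp
  [39,46): 7 bp
  [46,49): 3 bp
  [49,56): 7 bp
  [56,68): 12 bp
  [68,79): 11 bp
  [79,86): 7 bp
  [86,91): 5 bp
  [91,102): 11 bp
  [102,115): 13 bp
  [115,122): 7 bp
  [122,135): 13 bp
  [135,139): 4 bp
  [139,150): 11 bp
  [150,167): 17 bp
  [167,170): 3 bp
  [170,175): 5 bp
  [175,183): 8 bp
  [183,189): 6 bp
  [189,195): 6 bp
  [195,201): 6 bp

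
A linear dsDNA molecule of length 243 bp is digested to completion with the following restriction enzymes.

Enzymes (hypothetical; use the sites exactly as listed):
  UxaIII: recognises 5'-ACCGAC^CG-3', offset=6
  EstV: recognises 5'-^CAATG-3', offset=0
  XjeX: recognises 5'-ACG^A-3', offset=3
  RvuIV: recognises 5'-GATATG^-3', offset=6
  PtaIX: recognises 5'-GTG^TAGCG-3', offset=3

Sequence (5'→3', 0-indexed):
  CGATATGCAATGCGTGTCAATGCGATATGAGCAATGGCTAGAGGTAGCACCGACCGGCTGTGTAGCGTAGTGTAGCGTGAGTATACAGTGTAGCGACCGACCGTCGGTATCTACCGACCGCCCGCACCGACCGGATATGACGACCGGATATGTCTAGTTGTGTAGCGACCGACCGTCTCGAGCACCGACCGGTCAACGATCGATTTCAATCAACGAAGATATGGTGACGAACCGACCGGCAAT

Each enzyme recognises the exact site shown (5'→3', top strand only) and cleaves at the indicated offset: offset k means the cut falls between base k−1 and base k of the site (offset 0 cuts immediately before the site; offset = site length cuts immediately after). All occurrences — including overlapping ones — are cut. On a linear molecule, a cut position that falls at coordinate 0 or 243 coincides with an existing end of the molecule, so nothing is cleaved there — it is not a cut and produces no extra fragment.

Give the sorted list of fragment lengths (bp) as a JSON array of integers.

[2,3,6,7,7,7,8,8,8,9,10,10,10,10,11,11,12,13,16,17,17,18,23]

Per-enzyme occurrences:
  UxaIII (ACCGACCG, off=6): starts [48, 95, 112, 125, 167, 183, 230] → cuts [54, 101, 118, 131, 173, 189, 236]
  EstV (CAATG, off=0): starts [7, 17, 31] → cuts [7, 17, 31]
  XjeX (ACGA, off=3): starts [139, 195, 212, 226] → cuts [142, 198, 215, 229]
  RvuIV (GATATG, off=6): starts [1, 23, 133, 146, 217] → cuts [7, 29, 139, 152, 223]
  PtaIX (GTGTAGCG, off=3): starts [59, 69, 87, 159] → cuts [62, 72, 90, 162]

Pooled cuts: [7, 17, 29, 31, 54, 62, 72, 90, 101, 118, 131, 139, 142, 152, 162, 173, 189, 198, 215, 223, 229, 236]

Fragments:
  [0,7): 7 bp
  [7,17): 10 bp
  [17,29): 12 bp
  [29,31): 2 bp
  [31,54): 23 bp
  [54,62): 8 bp
  [62,72): 10 bp
  [72,90): 18 bp
  [90,101): 11 bp
  [101,118): 17 bp
  [118,131): 13 bp
  [131,139): 8 bp
  [139,142): 3 bp
  [142,152): 10 bp
  [152,162): 10 bp
  [162,173): 11 bp
  [173,189): 16 bp
  [189,198): 9 bp
  [198,215): 17 bp
  [215,223): 8 bp
  [223,229): 6 bp
  [229,236): 7 bp
  [236,243): 7 bp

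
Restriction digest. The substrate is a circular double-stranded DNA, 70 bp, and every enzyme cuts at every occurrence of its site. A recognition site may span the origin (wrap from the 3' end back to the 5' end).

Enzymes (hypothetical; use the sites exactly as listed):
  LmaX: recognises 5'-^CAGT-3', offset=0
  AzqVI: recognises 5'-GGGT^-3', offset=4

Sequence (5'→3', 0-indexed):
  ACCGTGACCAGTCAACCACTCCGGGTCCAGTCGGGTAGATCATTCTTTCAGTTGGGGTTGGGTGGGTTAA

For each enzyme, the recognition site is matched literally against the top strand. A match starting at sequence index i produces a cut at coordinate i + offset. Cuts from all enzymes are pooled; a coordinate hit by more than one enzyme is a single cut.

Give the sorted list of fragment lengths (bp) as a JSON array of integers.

Scan for sites:
  LmaX CAGT/0: at [8, 27, 48] ⇒ [8, 27, 48]
  AzqVI GGGT/4: at [22, 32, 54, 59, 63] ⇒ [26, 36, 58, 63, 67]

All cut coordinates (distinct, sorted): [8, 26, 27, 36, 48, 58, 63, 67]

Fragments:
  8→26: 18 bp
  26→27: 1 bp
  27→36: 9 bp
  36→48: 12 bp
  48→58: 10 bp
  58→63: 5 bp
  63→67: 4 bp
  67→8 (wrap): 70-67+8 = 11 bp

[1,4,5,9,10,11,12,18]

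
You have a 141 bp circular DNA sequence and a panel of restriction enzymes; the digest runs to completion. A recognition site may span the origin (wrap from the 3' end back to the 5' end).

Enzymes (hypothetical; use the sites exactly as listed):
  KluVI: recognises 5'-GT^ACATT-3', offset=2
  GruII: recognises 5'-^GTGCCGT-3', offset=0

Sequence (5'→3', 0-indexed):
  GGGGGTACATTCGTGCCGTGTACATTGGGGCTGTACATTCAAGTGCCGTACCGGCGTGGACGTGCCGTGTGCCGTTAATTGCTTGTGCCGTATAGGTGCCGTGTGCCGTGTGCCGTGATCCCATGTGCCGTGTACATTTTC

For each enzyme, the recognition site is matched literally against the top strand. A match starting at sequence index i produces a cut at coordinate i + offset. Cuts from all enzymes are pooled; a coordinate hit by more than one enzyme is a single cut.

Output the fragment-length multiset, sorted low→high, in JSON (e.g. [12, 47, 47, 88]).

Scan for sites:
  KluVI (GTACATT, off=2): starts [4, 19, 32, 131] → cuts [6, 21, 34, 133]
  GruII (GTGCCGT, off=0): starts [12, 42, 61, 68, 84, 95, 102, 109, 124] → cuts [12, 42, 61, 68, 84, 95, 102, 109, 124]

All cut coordinates (distinct, sorted): [6, 12, 21, 34, 42, 61, 68, 84, 95, 102, 109, 124, 133]

Fragment lengths:
  6→12: 6 bp
  12→21: 9 bp
  21→34: 13 bp
  34→42: 8 bp
  42→61: 19 bp
  61→68: 7 bp
  68→84: 16 bp
  84→95: 11 bp
  95→102: 7 bp
  102→109: 7 bp
  109→124: 15 bp
  124→133: 9 bp
  133→6 (wrap): 141-133+6 = 14 bp

[6,7,7,7,8,9,9,11,13,14,15,16,19]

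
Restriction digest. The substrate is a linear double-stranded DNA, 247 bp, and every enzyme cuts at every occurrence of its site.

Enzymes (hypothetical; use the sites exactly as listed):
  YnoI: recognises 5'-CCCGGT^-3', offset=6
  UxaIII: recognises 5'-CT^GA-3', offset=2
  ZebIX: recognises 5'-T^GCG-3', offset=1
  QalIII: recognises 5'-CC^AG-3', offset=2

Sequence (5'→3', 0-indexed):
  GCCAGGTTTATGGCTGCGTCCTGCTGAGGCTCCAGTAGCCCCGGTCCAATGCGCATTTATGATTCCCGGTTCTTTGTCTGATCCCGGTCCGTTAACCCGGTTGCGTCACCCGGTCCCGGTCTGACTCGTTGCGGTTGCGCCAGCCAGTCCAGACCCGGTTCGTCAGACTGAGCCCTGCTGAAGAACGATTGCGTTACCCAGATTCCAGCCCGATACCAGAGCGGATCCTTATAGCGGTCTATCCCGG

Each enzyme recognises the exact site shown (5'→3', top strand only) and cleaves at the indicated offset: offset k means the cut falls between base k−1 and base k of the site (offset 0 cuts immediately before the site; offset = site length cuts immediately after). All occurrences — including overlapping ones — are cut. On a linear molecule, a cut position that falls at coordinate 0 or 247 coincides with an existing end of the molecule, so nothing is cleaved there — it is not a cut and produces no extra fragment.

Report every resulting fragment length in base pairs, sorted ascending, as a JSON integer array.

Scan for sites:
  YnoI CCCGGT/6: at [39, 64, 82, 95, 108, 114, 153] ⇒ [45, 70, 88, 101, 114, 120, 159]
  UxaIII CTGA/2: at [23, 77, 120, 167, 177] ⇒ [25, 79, 122, 169, 179]
  ZebIX TGCG/1: at [14, 49, 101, 129, 135, 189] ⇒ [15, 50, 102, 130, 136, 190]
  QalIII CCAG/2: at [1, 31, 139, 143, 148, 197, 204, 215] ⇒ [3, 33, 141, 145, 150, 199, 206, 217]

Pooled cuts: [3, 15, 25, 33, 45, 50, 70, 79, 88, 101, 102, 114, 120, 122, 130, 136, 141, 145, 150, 159, 169, 179, 190, 199, 206, 217]

Fragment lengths:
  [0,3): 3 bp
  [3,15): 12 bp
  [15,25): 10 bp
  [25,33): 8 bp
  [33,45): 12 bp
  [45,50): 5 bp
  [50,70): 20 bp
  [70,79): 9 bp
  [79,88): 9 bp
  [88,101): 13 bp
  [101,102): 1 bp
  [102,114): 12 bp
  [114,120): 6 bp
  [120,122): 2 bp
  [122,130): 8 bp
  [130,136): 6 bp
  [136,141): 5 bp
  [141,145): 4 bp
  [145,150): 5 bp
  [150,159): 9 bp
  [159,169): 10 bp
  [169,179): 10 bp
  [179,190): 11 bp
  [190,199): 9 bp
  [199,206): 7 bp
  [206,217): 11 bp
  [217,247): 30 bp

[1,2,3,4,5,5,5,6,6,7,8,8,9,9,9,9,10,10,10,11,11,12,12,12,13,20,30]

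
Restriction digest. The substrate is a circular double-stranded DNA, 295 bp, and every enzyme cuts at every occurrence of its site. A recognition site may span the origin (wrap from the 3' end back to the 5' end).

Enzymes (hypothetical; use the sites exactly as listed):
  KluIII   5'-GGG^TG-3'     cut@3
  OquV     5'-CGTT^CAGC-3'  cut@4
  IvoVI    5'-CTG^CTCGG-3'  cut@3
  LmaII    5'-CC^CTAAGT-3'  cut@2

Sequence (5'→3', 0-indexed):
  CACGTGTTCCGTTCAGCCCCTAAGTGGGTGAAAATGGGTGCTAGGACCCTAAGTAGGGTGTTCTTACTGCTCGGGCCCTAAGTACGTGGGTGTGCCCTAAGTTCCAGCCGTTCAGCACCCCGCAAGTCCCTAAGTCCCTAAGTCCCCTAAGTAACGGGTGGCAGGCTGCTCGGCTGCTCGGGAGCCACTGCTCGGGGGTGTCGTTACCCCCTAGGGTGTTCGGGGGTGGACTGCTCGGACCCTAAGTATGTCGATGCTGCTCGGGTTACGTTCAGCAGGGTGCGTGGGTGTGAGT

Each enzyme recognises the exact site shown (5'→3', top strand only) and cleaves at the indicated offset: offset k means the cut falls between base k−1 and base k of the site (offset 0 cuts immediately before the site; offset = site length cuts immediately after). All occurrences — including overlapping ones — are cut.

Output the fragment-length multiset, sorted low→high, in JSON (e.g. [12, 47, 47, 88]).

[6,6,7,8,8,8,8,8,8,8,9,9,10,10,10,10,10,11,12,13,13,14,16,17,18,18,20]

Per-enzyme occurrences:
  KluIII GGGTG/3: at [25, 35, 55, 87, 155, 195, 213, 223, 277, 285] ⇒ [28, 38, 58, 90, 158, 198, 216, 226, 280, 288]
  OquV CGTTCAGC/4: at [9, 108, 268] ⇒ [13, 112, 272]
  IvoVI CTGCTCGG/3: at [66, 165, 173, 187, 230, 256] ⇒ [69, 168, 176, 190, 233, 259]
  LmaII CCCTAAGT/2: at [17, 46, 75, 94, 127, 135, 144, 239] ⇒ [19, 48, 77, 96, 129, 137, 146, 241]

All cut coordinates (distinct, sorted): [13, 19, 28, 38, 48, 58, 69, 77, 90, 96, 112, 129, 137, 146, 158, 168, 176, 190, 198, 216, 226, 233, 241, 259, 272, 280, 288]

Fragment lengths:
  13→19: 6 bp
  19→28: 9 bp
  28→38: 10 bp
  38→48: 10 bp
  48→58: 10 bp
  58→69: 11 bp
  69→77: 8 bp
  77→90: 13 bp
  90→96: 6 bp
  96→112: 16 bp
  112→129: 17 bp
  129→137: 8 bp
  137→146: 9 bp
  146→158: 12 bp
  158→168: 10 bp
  168→176: 8 bp
  176→190: 14 bp
  190→198: 8 bp
  198→216: 18 bp
  216→226: 10 bp
  226→233: 7 bp
  233→241: 8 bp
  241→259: 18 bp
  259→272: 13 bp
  272→280: 8 bp
  280→288: 8 bp
  288→13 (wrap): 295-288+13 = 20 bp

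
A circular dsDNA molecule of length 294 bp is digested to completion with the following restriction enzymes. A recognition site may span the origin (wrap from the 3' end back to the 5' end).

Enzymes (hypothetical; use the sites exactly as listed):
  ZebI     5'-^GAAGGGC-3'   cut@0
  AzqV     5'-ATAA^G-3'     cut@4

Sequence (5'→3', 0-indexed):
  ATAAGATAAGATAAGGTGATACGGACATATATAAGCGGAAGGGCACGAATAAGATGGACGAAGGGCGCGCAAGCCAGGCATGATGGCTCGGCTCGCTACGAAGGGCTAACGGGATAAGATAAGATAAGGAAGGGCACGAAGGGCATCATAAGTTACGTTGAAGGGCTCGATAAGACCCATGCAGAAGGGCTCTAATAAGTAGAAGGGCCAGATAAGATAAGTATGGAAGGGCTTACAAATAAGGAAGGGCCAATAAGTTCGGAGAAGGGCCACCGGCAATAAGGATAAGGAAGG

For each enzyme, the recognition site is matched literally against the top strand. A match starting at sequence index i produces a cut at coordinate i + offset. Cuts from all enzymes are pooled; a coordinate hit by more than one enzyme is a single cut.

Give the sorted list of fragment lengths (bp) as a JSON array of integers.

Per-enzyme occurrences:
  ZebI GAAGGGC/0: at [37, 59, 99, 128, 137, 159, 183, 201, 225, 243, 263] ⇒ [37, 59, 99, 128, 137, 159, 183, 201, 225, 243, 263]
  AzqV ATAAG/4: at [0, 5, 10, 30, 48, 113, 118, 123, 147, 169, 194, 211, 216, 238, 252, 278, 284] ⇒ [4, 9, 14, 34, 52, 117, 122, 127, 151, 173, 198, 215, 220, 242, 256, 282, 288]

Pooled cuts: [4, 9, 14, 34, 37, 52, 59, 99, 117, 122, 127, 128, 137, 151, 159, 173, 183, 198, 201, 215, 220, 225, 242, 243, 256, 263, 282, 288]

Fragment lengths:
  4→9: 5 bp
  9→14: 5 bp
  14→34: 20 bp
  34→37: 3 bp
  37→52: 15 bp
  52→59: 7 bp
  59→99: 40 bp
  99→117: 18 bp
  117→122: 5 bp
  122→127: 5 bp
  127→128: 1 bp
  128→137: 9 bp
  137→151: 14 bp
  151→159: 8 bp
  159→173: 14 bp
  173→183: 10 bp
  183→198: 15 bp
  198→201: 3 bp
  201→215: 14 bp
  215→220: 5 bp
  220→225: 5 bp
  225→242: 17 bp
  242→243: 1 bp
  243→256: 13 bp
  256→263: 7 bp
  263→282: 19 bp
  282→288: 6 bp
  288→4 (wrap): 294-288+4 = 10 bp

[1,1,3,3,5,5,5,5,5,5,6,7,7,8,9,10,10,13,14,14,14,15,15,17,18,19,20,40]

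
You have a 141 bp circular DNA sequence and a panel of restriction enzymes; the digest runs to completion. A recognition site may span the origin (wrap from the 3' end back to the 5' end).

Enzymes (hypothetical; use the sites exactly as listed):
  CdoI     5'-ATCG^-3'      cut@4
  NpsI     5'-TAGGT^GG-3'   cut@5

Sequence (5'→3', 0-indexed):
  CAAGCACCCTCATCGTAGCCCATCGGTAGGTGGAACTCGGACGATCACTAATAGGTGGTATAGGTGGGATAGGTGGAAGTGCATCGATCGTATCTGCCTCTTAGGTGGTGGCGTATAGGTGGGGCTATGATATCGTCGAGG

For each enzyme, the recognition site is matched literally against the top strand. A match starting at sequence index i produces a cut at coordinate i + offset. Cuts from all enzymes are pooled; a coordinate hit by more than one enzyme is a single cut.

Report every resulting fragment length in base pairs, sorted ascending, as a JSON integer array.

Per-enzyme occurrences:
  CdoI (ATCG, off=4): starts [11, 21, 82, 86, 131] → cuts [15, 25, 86, 90, 135]
  NpsI (TAGGTGG, off=5): starts [26, 51, 60, 69, 101, 115] → cuts [31, 56, 65, 74, 106, 120]

Pooled cuts: [15, 25, 31, 56, 65, 74, 86, 90, 106, 120, 135]

Fragment lengths:
  15→25: 10 bp
  25→31: 6 bp
  31→56: 25 bp
  56→65: 9 bp
  65→74: 9 bp
  74→86: 12 bp
  86→90: 4 bp
  90→106: 16 bp
  106→120: 14 bp
  120→135: 15 bp
  135→15 (wrap): 141-135+15 = 21 bp

[4,6,9,9,10,12,14,15,16,21,25]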